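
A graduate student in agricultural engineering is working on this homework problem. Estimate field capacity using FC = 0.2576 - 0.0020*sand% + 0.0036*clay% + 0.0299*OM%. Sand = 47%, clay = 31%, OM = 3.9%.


FC = 0.2576 - 0.0020*47 + 0.0036*31 + 0.0299*3.9
   = 0.2576 - 0.0940 + 0.1116 + 0.1166
   = 0.3918


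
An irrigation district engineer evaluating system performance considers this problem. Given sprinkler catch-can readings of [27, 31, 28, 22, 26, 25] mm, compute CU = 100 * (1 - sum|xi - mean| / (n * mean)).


xbar = 159 / 6 = 26.500
sum|xi - xbar| = 13
CU = 100 * (1 - 13 / (6 * 26.500))
   = 100 * (1 - 0.0818)
   = 91.82%


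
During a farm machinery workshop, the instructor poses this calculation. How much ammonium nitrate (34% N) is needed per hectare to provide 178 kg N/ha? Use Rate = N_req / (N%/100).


Rate = N_required / (N_content / 100)
     = 178 / (34 / 100)
     = 178 / 0.34
     = 523.53 kg/ha


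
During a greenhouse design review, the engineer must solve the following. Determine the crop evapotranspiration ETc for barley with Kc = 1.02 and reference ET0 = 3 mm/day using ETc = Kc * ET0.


ETc = Kc * ET0
    = 1.02 * 3
    = 3.06 mm/day


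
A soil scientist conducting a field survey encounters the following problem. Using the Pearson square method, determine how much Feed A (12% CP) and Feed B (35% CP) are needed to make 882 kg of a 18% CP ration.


parts_A = CP_b - target = 35 - 18 = 17
parts_B = target - CP_a = 18 - 12 = 6
total_parts = 17 + 6 = 23
Feed A = 882 * 17 / 23 = 651.91 kg
Feed B = 882 * 6 / 23 = 230.09 kg

651.91 kg


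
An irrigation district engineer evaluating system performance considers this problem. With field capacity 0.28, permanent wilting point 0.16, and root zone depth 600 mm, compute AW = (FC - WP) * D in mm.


AW = (FC - WP) * D
   = (0.28 - 0.16) * 600
   = 0.12 * 600
   = 72 mm


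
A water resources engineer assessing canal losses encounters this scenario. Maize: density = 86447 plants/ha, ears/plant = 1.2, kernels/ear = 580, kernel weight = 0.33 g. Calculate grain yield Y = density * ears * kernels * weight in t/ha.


Y = density * ears * kernels * kw
  = 86447 * 1.2 * 580 * 0.33 g/ha
  = 19855146.96 g/ha
  = 19855.15 kg/ha = 19.86 t/ha


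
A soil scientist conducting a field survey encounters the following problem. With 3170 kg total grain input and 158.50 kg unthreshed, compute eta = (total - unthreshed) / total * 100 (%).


eta = (total - unthreshed) / total * 100
    = (3170 - 158.50) / 3170 * 100
    = 3011.50 / 3170 * 100
    = 95%


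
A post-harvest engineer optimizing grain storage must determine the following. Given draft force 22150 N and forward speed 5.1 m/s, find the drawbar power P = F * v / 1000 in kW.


P = F * v / 1000
  = 22150 * 5.1 / 1000
  = 112965 / 1000
  = 112.97 kW


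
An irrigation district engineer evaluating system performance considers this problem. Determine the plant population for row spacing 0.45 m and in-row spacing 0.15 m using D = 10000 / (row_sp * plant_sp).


D = 10000 / (row_sp * plant_sp)
  = 10000 / (0.45 * 0.15)
  = 10000 / 0.0675
  = 148148.15 plants/ha


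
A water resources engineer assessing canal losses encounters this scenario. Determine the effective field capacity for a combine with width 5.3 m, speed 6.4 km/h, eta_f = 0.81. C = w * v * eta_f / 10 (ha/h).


C = w * v * eta_f / 10
  = 5.3 * 6.4 * 0.81 / 10
  = 27.48 / 10
  = 2.75 ha/h


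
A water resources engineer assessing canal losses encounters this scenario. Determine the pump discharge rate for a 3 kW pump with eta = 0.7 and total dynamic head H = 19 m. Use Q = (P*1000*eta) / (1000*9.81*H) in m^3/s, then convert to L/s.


Q = (P * 1000 * eta) / (rho * g * H)
  = (3 * 1000 * 0.7) / (1000 * 9.81 * 19)
  = 2100 / 186390
  = 0.01127 m^3/s = 11.27 L/s


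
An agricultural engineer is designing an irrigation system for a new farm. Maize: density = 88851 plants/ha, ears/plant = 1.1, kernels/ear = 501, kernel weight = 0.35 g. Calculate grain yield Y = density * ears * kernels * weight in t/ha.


Y = density * ears * kernels * kw
  = 88851 * 1.1 * 501 * 0.35 g/ha
  = 17138025.14 g/ha
  = 17138.03 kg/ha = 17.14 t/ha


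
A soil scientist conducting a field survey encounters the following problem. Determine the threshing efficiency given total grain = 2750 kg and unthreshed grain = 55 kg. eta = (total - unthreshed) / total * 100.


eta = (total - unthreshed) / total * 100
    = (2750 - 55) / 2750 * 100
    = 2695 / 2750 * 100
    = 98%


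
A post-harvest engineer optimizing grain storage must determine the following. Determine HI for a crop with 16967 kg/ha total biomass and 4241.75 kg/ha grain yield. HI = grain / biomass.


HI = grain_yield / biomass
   = 4241.75 / 16967
   = 0.25


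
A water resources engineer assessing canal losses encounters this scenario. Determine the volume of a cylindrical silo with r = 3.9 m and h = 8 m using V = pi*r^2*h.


V = pi * r^2 * h
  = pi * 3.9^2 * 8
  = pi * 15.21 * 8
  = 382.27 m^3


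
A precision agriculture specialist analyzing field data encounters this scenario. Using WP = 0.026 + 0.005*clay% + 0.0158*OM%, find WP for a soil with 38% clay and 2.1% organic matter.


WP = 0.026 + 0.005*38 + 0.0158*2.1
   = 0.026 + 0.1900 + 0.0332
   = 0.2492


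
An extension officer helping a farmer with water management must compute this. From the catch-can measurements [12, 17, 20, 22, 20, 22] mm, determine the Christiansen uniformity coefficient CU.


xbar = 113 / 6 = 18.833
sum|xi - xbar| = 17.333
CU = 100 * (1 - 17.333 / (6 * 18.833))
   = 100 * (1 - 0.1534)
   = 84.66%


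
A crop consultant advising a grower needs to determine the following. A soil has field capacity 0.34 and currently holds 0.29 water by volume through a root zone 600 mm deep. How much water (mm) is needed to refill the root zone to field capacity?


SMD = (FC - theta) * D
    = (0.34 - 0.29) * 600
    = 0.050 * 600
    = 30 mm


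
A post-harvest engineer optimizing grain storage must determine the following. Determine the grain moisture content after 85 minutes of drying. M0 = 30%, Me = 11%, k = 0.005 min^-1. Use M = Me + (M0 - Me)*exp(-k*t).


M = Me + (M0 - Me) * e^(-k*t)
  = 11 + (30 - 11) * e^(-0.005*85)
  = 11 + 19 * e^(-0.425)
  = 11 + 19 * 0.65377
  = 11 + 12.4216
  = 23.42%


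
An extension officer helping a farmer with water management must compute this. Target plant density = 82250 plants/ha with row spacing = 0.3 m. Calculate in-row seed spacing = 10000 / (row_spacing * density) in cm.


spacing = 10000 / (row_sp * density)
        = 10000 / (0.3 * 82250)
        = 10000 / 24675
        = 0.40527 m = 40.53 cm


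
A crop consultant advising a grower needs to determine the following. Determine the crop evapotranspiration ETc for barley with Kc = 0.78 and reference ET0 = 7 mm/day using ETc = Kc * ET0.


ETc = Kc * ET0
    = 0.78 * 7
    = 5.46 mm/day


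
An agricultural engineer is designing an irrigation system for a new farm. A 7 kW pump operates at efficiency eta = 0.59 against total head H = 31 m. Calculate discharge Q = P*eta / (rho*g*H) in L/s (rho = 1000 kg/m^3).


Q = (P * 1000 * eta) / (rho * g * H)
  = (7 * 1000 * 0.59) / (1000 * 9.81 * 31)
  = 4130 / 304110
  = 0.01358 m^3/s = 13.58 L/s


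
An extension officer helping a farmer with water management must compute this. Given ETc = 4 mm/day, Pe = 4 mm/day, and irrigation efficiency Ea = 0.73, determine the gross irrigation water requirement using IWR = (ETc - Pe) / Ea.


IWR = (ETc - Pe) / Ea
    = (4 - 4) / 0.73
    = 0 / 0.73
    = 0 mm/day


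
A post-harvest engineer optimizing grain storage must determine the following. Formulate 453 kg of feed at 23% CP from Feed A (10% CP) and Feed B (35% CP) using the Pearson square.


parts_A = CP_b - target = 35 - 23 = 12
parts_B = target - CP_a = 23 - 10 = 13
total_parts = 12 + 13 = 25
Feed A = 453 * 12 / 25 = 217.44 kg
Feed B = 453 * 13 / 25 = 235.56 kg

217.44 kg


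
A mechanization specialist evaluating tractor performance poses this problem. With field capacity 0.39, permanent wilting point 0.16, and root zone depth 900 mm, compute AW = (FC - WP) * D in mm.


AW = (FC - WP) * D
   = (0.39 - 0.16) * 900
   = 0.23 * 900
   = 207 mm


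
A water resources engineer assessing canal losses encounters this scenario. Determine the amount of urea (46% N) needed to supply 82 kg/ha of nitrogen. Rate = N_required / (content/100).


Rate = N_required / (N_content / 100)
     = 82 / (46 / 100)
     = 82 / 0.46
     = 178.26 kg/ha


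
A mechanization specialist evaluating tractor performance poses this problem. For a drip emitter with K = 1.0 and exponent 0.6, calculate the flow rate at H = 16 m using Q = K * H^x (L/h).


Q = K * H^x
  = 1.0 * 16^0.6
  = 1.0 * 5.2780
  = 5.28 L/h


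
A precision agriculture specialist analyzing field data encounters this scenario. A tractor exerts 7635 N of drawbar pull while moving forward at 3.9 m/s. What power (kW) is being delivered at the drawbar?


P = F * v / 1000
  = 7635 * 3.9 / 1000
  = 29776.50 / 1000
  = 29.78 kW


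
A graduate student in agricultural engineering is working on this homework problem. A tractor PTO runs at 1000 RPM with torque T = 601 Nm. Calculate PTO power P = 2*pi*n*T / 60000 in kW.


P = 2*pi*n*T / 60000
  = 2*pi * 1000 * 601 / 60000
  = 3776194.37 / 60000
  = 62.94 kW


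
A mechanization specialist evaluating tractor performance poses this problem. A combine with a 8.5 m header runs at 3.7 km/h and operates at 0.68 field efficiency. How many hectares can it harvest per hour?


C = w * v * eta_f / 10
  = 8.5 * 3.7 * 0.68 / 10
  = 21.39 / 10
  = 2.14 ha/h


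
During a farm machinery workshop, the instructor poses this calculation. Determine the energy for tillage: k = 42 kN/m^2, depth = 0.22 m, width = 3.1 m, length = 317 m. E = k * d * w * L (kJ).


E = k * d * w * L
  = 42 * 0.22 * 3.1 * 317
  = 9080.15 kJ


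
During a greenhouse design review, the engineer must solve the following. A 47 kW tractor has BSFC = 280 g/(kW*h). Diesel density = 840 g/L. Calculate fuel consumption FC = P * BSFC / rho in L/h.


FC = P * BSFC / rho_fuel
   = 47 * 280 / 840
   = 13160 / 840
   = 15.67 L/h


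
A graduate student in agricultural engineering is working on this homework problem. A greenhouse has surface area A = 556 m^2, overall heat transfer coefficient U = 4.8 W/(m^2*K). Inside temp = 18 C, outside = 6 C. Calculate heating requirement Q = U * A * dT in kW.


dT = 18 - (6) = 12 K
Q = U * A * dT
  = 4.8 * 556 * 12
  = 32025.60 W = 32.03 kW


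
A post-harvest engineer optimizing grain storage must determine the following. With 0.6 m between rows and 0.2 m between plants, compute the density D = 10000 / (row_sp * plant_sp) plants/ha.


D = 10000 / (row_sp * plant_sp)
  = 10000 / (0.6 * 0.2)
  = 10000 / 0.1200
  = 83333.33 plants/ha


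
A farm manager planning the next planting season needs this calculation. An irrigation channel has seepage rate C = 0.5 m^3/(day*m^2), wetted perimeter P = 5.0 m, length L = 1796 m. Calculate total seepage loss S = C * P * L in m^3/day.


S = C * P * L
  = 0.5 * 5.0 * 1796
  = 4490 m^3/day


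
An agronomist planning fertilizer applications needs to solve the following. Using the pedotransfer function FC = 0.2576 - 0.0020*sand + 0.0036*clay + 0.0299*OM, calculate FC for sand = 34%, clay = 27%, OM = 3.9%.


FC = 0.2576 - 0.0020*34 + 0.0036*27 + 0.0299*3.9
   = 0.2576 - 0.0680 + 0.0972 + 0.1166
   = 0.4034


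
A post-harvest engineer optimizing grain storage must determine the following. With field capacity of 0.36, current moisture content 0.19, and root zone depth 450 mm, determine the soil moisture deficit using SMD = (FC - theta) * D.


SMD = (FC - theta) * D
    = (0.36 - 0.19) * 450
    = 0.170 * 450
    = 76.50 mm


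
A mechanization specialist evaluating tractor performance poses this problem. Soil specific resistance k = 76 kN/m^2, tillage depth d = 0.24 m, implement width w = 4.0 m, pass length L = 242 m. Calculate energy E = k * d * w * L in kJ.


E = k * d * w * L
  = 76 * 0.24 * 4.0 * 242
  = 17656.32 kJ


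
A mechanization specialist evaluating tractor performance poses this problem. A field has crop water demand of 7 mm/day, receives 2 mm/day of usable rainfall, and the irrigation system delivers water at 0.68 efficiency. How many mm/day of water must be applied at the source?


IWR = (ETc - Pe) / Ea
    = (7 - 2) / 0.68
    = 5 / 0.68
    = 7.35 mm/day


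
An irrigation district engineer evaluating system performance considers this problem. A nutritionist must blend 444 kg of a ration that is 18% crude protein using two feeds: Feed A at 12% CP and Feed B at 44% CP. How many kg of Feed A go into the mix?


parts_A = CP_b - target = 44 - 18 = 26
parts_B = target - CP_a = 18 - 12 = 6
total_parts = 26 + 6 = 32
Feed A = 444 * 26 / 32 = 360.75 kg
Feed B = 444 * 6 / 32 = 83.25 kg

360.75 kg


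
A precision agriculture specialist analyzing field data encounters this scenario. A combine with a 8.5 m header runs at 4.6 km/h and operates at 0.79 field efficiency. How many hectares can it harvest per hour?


C = w * v * eta_f / 10
  = 8.5 * 4.6 * 0.79 / 10
  = 30.89 / 10
  = 3.09 ha/h


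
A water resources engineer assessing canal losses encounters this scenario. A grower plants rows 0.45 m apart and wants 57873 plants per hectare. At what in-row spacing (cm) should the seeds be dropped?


spacing = 10000 / (row_sp * density)
        = 10000 / (0.45 * 57873)
        = 10000 / 26042.85
        = 0.38398 m = 38.40 cm


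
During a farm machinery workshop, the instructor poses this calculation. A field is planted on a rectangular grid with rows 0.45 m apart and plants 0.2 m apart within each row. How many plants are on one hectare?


D = 10000 / (row_sp * plant_sp)
  = 10000 / (0.45 * 0.2)
  = 10000 / 0.0900
  = 111111.11 plants/ha


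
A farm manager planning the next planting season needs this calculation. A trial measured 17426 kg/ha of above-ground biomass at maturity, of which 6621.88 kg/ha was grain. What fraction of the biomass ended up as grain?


HI = grain_yield / biomass
   = 6621.88 / 17426
   = 0.38


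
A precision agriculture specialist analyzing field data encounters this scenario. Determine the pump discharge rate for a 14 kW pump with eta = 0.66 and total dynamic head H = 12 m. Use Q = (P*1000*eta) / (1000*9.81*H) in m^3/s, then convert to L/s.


Q = (P * 1000 * eta) / (rho * g * H)
  = (14 * 1000 * 0.66) / (1000 * 9.81 * 12)
  = 9240 / 117720
  = 0.07849 m^3/s = 78.49 L/s


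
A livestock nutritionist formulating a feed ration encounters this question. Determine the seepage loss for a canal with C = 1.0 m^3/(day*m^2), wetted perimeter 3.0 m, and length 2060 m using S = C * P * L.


S = C * P * L
  = 1.0 * 3.0 * 2060
  = 6180 m^3/day


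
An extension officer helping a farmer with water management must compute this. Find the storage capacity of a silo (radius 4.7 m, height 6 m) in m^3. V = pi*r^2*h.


V = pi * r^2 * h
  = pi * 4.7^2 * 6
  = pi * 22.09 * 6
  = 416.39 m^3


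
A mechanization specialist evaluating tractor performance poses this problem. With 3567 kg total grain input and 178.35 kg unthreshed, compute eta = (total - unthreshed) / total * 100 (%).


eta = (total - unthreshed) / total * 100
    = (3567 - 178.35) / 3567 * 100
    = 3388.65 / 3567 * 100
    = 95%


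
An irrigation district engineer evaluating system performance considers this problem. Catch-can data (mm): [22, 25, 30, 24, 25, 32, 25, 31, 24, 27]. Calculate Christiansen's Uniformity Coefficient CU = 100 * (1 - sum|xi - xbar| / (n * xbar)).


xbar = 265 / 10 = 26.500
sum|xi - xbar| = 28
CU = 100 * (1 - 28 / (10 * 26.500))
   = 100 * (1 - 0.1057)
   = 89.43%


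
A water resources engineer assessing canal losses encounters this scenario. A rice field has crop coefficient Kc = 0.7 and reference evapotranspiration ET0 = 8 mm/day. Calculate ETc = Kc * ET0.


ETc = Kc * ET0
    = 0.7 * 8
    = 5.60 mm/day


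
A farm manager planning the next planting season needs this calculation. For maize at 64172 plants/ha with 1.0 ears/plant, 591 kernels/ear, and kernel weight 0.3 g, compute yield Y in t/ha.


Y = density * ears * kernels * kw
  = 64172 * 1.0 * 591 * 0.3 g/ha
  = 11377695.60 g/ha
  = 11377.70 kg/ha = 11.38 t/ha


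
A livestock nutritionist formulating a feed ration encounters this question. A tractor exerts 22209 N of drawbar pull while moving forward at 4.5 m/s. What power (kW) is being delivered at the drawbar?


P = F * v / 1000
  = 22209 * 4.5 / 1000
  = 99940.50 / 1000
  = 99.94 kW


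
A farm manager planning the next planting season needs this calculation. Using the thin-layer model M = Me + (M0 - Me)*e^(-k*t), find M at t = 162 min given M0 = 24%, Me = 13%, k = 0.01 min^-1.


M = Me + (M0 - Me) * e^(-k*t)
  = 13 + (24 - 13) * e^(-0.01*162)
  = 13 + 11 * e^(-1.620)
  = 13 + 11 * 0.19790
  = 13 + 2.1769
  = 15.18%


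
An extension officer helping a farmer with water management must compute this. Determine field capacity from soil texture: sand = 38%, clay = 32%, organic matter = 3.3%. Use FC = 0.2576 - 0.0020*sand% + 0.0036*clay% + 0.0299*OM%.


FC = 0.2576 - 0.0020*38 + 0.0036*32 + 0.0299*3.3
   = 0.2576 - 0.0760 + 0.1152 + 0.0987
   = 0.3955


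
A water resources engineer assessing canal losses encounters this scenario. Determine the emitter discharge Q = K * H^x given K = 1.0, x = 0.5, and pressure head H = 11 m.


Q = K * H^x
  = 1.0 * 11^0.5
  = 1.0 * 3.3166
  = 3.32 L/h


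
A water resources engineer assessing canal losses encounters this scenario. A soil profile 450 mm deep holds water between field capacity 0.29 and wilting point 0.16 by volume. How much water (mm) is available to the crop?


AW = (FC - WP) * D
   = (0.29 - 0.16) * 450
   = 0.13 * 450
   = 58.50 mm


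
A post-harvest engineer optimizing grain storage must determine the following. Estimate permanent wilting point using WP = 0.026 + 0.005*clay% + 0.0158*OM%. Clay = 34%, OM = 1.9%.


WP = 0.026 + 0.005*34 + 0.0158*1.9
   = 0.026 + 0.1700 + 0.0300
   = 0.2260


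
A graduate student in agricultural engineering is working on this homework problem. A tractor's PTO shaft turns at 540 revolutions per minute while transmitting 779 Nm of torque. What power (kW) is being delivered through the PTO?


P = 2*pi*n*T / 60000
  = 2*pi * 540 * 779 / 60000
  = 2643084.73 / 60000
  = 44.05 kW


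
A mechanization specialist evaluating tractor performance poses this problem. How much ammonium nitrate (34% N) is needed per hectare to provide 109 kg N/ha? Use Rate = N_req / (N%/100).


Rate = N_required / (N_content / 100)
     = 109 / (34 / 100)
     = 109 / 0.34
     = 320.59 kg/ha


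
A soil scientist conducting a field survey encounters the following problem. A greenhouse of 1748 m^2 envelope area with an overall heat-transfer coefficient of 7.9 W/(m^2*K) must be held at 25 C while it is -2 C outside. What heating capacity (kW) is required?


dT = 25 - (-2) = 27 K
Q = U * A * dT
  = 7.9 * 1748 * 27
  = 372848.40 W = 372.85 kW


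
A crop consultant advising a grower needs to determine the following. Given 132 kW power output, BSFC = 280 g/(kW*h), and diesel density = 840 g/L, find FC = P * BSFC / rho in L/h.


FC = P * BSFC / rho_fuel
   = 132 * 280 / 840
   = 36960 / 840
   = 44 L/h


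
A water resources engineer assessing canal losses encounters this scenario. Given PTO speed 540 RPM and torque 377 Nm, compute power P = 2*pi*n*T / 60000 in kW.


P = 2*pi*n*T / 60000
  = 2*pi * 540 * 377 / 60000
  = 1279130.86 / 60000
  = 21.32 kW


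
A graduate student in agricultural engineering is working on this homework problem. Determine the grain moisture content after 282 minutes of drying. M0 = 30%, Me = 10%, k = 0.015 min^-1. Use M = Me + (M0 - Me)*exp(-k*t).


M = Me + (M0 - Me) * e^(-k*t)
  = 10 + (30 - 10) * e^(-0.015*282)
  = 10 + 20 * e^(-4.230)
  = 10 + 20 * 0.01455
  = 10 + 0.2910
  = 10.29%


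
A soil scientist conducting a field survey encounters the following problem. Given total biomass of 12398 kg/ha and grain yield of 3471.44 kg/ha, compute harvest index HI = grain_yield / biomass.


HI = grain_yield / biomass
   = 3471.44 / 12398
   = 0.28


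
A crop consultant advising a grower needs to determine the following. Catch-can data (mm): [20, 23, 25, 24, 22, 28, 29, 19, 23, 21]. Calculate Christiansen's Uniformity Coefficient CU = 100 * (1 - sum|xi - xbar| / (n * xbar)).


xbar = 234 / 10 = 23.400
sum|xi - xbar| = 24.800
CU = 100 * (1 - 24.800 / (10 * 23.400))
   = 100 * (1 - 0.1060)
   = 89.40%


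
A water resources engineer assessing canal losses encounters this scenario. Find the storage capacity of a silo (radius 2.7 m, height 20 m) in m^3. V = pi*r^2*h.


V = pi * r^2 * h
  = pi * 2.7^2 * 20
  = pi * 7.29 * 20
  = 458.04 m^3


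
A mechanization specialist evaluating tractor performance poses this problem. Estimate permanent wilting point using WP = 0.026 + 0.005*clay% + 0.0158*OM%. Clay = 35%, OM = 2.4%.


WP = 0.026 + 0.005*35 + 0.0158*2.4
   = 0.026 + 0.1750 + 0.0379
   = 0.2389


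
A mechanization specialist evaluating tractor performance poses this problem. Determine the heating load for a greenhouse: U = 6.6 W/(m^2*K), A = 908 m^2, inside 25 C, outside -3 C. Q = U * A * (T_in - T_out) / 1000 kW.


dT = 25 - (-3) = 28 K
Q = U * A * dT
  = 6.6 * 908 * 28
  = 167798.40 W = 167.80 kW


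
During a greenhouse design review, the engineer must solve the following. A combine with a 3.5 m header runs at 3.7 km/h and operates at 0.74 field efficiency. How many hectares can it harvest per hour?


C = w * v * eta_f / 10
  = 3.5 * 3.7 * 0.74 / 10
  = 9.58 / 10
  = 0.96 ha/h


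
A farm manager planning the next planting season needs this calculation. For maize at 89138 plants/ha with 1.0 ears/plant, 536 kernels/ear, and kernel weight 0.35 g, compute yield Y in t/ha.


Y = density * ears * kernels * kw
  = 89138 * 1.0 * 536 * 0.35 g/ha
  = 16722288.80 g/ha
  = 16722.29 kg/ha = 16.72 t/ha


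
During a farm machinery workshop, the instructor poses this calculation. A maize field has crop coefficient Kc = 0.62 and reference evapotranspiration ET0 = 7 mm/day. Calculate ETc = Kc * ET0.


ETc = Kc * ET0
    = 0.62 * 7
    = 4.34 mm/day


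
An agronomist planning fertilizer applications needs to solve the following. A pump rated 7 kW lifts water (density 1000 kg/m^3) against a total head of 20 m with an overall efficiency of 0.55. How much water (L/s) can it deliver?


Q = (P * 1000 * eta) / (rho * g * H)
  = (7 * 1000 * 0.55) / (1000 * 9.81 * 20)
  = 3850 / 196200
  = 0.01962 m^3/s = 19.62 L/s


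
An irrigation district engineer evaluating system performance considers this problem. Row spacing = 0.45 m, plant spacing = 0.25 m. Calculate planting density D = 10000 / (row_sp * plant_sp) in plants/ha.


D = 10000 / (row_sp * plant_sp)
  = 10000 / (0.45 * 0.25)
  = 10000 / 0.1125
  = 88888.89 plants/ha


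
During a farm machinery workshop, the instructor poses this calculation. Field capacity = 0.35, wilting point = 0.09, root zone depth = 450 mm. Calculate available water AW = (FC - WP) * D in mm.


AW = (FC - WP) * D
   = (0.35 - 0.09) * 450
   = 0.26 * 450
   = 117 mm


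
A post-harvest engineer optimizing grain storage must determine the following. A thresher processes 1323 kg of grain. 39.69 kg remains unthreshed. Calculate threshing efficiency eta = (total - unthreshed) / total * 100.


eta = (total - unthreshed) / total * 100
    = (1323 - 39.69) / 1323 * 100
    = 1283.31 / 1323 * 100
    = 97%


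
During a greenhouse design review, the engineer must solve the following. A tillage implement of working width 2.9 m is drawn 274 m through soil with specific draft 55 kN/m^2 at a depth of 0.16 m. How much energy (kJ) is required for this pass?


E = k * d * w * L
  = 55 * 0.16 * 2.9 * 274
  = 6992.48 kJ


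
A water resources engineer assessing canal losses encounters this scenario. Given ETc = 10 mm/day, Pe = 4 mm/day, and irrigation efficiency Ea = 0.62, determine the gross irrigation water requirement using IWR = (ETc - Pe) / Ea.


IWR = (ETc - Pe) / Ea
    = (10 - 4) / 0.62
    = 6 / 0.62
    = 9.68 mm/day


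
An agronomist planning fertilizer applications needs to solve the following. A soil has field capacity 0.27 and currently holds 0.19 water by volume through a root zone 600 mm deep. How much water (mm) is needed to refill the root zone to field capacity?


SMD = (FC - theta) * D
    = (0.27 - 0.19) * 600
    = 0.080 * 600
    = 48 mm


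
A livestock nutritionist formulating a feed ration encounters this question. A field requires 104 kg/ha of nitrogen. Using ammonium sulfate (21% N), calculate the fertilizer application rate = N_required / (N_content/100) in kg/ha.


Rate = N_required / (N_content / 100)
     = 104 / (21 / 100)
     = 104 / 0.21
     = 495.24 kg/ha


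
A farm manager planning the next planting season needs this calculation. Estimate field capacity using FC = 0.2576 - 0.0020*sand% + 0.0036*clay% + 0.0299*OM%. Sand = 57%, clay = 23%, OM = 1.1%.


FC = 0.2576 - 0.0020*57 + 0.0036*23 + 0.0299*1.1
   = 0.2576 - 0.1140 + 0.0828 + 0.0329
   = 0.2593


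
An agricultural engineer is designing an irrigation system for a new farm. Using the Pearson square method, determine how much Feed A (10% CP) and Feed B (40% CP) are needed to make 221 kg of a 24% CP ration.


parts_A = CP_b - target = 40 - 24 = 16
parts_B = target - CP_a = 24 - 10 = 14
total_parts = 16 + 14 = 30
Feed A = 221 * 16 / 30 = 117.87 kg
Feed B = 221 * 14 / 30 = 103.13 kg

117.87 kg


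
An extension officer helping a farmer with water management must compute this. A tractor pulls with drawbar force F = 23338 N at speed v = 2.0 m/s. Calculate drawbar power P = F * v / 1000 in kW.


P = F * v / 1000
  = 23338 * 2.0 / 1000
  = 46676 / 1000
  = 46.68 kW


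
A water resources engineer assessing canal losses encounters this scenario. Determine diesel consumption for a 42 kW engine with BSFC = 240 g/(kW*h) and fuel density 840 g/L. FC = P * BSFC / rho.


FC = P * BSFC / rho_fuel
   = 42 * 240 / 840
   = 10080 / 840
   = 12 L/h


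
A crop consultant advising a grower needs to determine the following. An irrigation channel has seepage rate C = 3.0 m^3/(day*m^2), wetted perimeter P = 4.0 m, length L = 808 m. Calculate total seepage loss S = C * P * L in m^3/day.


S = C * P * L
  = 3.0 * 4.0 * 808
  = 9696 m^3/day


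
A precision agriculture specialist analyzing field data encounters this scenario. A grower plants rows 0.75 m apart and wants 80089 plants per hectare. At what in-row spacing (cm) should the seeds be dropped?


spacing = 10000 / (row_sp * density)
        = 10000 / (0.75 * 80089)
        = 10000 / 60066.75
        = 0.16648 m = 16.65 cm


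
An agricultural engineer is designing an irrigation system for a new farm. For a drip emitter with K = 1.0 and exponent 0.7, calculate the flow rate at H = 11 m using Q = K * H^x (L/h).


Q = K * H^x
  = 1.0 * 11^0.7
  = 1.0 * 5.3577
  = 5.36 L/h


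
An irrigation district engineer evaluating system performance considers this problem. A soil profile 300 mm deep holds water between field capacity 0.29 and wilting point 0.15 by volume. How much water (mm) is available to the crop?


AW = (FC - WP) * D
   = (0.29 - 0.15) * 300
   = 0.14 * 300
   = 42 mm


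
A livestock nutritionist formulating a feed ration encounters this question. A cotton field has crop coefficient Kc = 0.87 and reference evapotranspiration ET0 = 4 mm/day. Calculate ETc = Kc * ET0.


ETc = Kc * ET0
    = 0.87 * 4
    = 3.48 mm/day


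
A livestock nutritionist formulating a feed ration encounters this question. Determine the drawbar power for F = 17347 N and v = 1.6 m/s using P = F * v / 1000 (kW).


P = F * v / 1000
  = 17347 * 1.6 / 1000
  = 27755.20 / 1000
  = 27.76 kW


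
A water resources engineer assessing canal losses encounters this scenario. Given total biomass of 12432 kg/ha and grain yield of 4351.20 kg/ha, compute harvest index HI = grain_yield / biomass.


HI = grain_yield / biomass
   = 4351.20 / 12432
   = 0.35


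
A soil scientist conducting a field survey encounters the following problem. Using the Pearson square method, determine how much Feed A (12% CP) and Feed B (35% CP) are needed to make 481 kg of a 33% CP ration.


parts_A = CP_b - target = 35 - 33 = 2
parts_B = target - CP_a = 33 - 12 = 21
total_parts = 2 + 21 = 23
Feed A = 481 * 2 / 23 = 41.83 kg
Feed B = 481 * 21 / 23 = 439.17 kg

41.83 kg


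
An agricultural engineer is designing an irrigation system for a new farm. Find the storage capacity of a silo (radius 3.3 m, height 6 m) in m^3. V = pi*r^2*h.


V = pi * r^2 * h
  = pi * 3.3^2 * 6
  = pi * 10.89 * 6
  = 205.27 m^3


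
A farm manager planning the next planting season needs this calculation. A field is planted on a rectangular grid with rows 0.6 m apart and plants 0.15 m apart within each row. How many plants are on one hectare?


D = 10000 / (row_sp * plant_sp)
  = 10000 / (0.6 * 0.15)
  = 10000 / 0.0900
  = 111111.11 plants/ha


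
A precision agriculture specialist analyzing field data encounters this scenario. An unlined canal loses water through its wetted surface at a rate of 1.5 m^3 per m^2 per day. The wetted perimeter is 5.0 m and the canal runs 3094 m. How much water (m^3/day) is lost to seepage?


S = C * P * L
  = 1.5 * 5.0 * 3094
  = 23205 m^3/day


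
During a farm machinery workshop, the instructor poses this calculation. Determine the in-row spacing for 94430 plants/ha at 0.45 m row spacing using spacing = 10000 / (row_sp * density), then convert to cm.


spacing = 10000 / (row_sp * density)
        = 10000 / (0.45 * 94430)
        = 10000 / 42493.50
        = 0.23533 m = 23.53 cm


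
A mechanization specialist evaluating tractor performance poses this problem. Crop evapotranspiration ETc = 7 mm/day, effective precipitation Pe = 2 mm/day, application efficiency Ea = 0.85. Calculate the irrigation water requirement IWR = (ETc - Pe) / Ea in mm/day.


IWR = (ETc - Pe) / Ea
    = (7 - 2) / 0.85
    = 5 / 0.85
    = 5.88 mm/day


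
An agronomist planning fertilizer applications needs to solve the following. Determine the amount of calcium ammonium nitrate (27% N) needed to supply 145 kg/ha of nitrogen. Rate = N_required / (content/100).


Rate = N_required / (N_content / 100)
     = 145 / (27 / 100)
     = 145 / 0.27
     = 537.04 kg/ha


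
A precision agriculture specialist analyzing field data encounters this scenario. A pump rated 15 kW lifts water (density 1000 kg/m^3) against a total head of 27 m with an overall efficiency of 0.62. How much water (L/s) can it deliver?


Q = (P * 1000 * eta) / (rho * g * H)
  = (15 * 1000 * 0.62) / (1000 * 9.81 * 27)
  = 9300 / 264870
  = 0.03511 m^3/s = 35.11 L/s


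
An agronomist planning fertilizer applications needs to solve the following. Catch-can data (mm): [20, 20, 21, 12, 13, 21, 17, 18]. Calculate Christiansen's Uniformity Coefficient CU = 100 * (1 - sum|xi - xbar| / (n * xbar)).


xbar = 142 / 8 = 17.750
sum|xi - xbar| = 22.500
CU = 100 * (1 - 22.500 / (8 * 17.750))
   = 100 * (1 - 0.1585)
   = 84.15%


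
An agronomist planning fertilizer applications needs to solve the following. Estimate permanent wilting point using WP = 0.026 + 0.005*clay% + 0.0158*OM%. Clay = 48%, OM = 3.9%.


WP = 0.026 + 0.005*48 + 0.0158*3.9
   = 0.026 + 0.2400 + 0.0616
   = 0.3276


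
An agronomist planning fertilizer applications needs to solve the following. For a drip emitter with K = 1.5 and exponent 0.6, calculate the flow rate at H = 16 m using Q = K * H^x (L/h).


Q = K * H^x
  = 1.5 * 16^0.6
  = 1.5 * 5.2780
  = 7.92 L/h


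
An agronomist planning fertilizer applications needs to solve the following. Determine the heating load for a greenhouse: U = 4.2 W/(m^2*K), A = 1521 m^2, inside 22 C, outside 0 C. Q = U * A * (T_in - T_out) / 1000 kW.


dT = 22 - (0) = 22 K
Q = U * A * dT
  = 4.2 * 1521 * 22
  = 140540.40 W = 140.54 kW


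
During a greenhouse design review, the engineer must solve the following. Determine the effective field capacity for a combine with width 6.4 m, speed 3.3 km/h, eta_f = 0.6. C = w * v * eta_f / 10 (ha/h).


C = w * v * eta_f / 10
  = 6.4 * 3.3 * 0.6 / 10
  = 12.67 / 10
  = 1.27 ha/h


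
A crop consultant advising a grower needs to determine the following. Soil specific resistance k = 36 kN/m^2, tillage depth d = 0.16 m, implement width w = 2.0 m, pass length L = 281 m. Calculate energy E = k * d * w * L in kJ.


E = k * d * w * L
  = 36 * 0.16 * 2.0 * 281
  = 3237.12 kJ


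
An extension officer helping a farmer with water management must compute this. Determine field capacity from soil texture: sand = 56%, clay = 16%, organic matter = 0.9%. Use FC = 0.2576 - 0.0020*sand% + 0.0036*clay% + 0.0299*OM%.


FC = 0.2576 - 0.0020*56 + 0.0036*16 + 0.0299*0.9
   = 0.2576 - 0.1120 + 0.0576 + 0.0269
   = 0.2301


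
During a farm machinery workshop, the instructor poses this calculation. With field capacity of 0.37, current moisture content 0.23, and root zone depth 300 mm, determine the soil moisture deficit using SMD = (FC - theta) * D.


SMD = (FC - theta) * D
    = (0.37 - 0.23) * 300
    = 0.140 * 300
    = 42 mm


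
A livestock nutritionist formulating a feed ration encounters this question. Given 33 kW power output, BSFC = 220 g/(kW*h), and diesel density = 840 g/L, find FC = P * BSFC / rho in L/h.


FC = P * BSFC / rho_fuel
   = 33 * 220 / 840
   = 7260 / 840
   = 8.64 L/h


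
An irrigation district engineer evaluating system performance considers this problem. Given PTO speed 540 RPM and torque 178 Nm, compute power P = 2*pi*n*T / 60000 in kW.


P = 2*pi*n*T / 60000
  = 2*pi * 540 * 178 / 60000
  = 603939.77 / 60000
  = 10.07 kW


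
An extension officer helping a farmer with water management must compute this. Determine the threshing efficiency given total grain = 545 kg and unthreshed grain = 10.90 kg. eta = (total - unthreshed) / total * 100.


eta = (total - unthreshed) / total * 100
    = (545 - 10.90) / 545 * 100
    = 534.10 / 545 * 100
    = 98%


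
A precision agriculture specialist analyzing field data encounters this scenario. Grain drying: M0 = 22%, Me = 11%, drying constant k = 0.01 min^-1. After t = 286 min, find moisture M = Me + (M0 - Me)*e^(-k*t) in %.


M = Me + (M0 - Me) * e^(-k*t)
  = 11 + (22 - 11) * e^(-0.01*286)
  = 11 + 11 * e^(-2.860)
  = 11 + 11 * 0.05727
  = 11 + 0.6300
  = 11.63%


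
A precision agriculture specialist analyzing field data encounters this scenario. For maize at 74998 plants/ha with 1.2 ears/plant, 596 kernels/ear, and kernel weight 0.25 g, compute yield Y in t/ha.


Y = density * ears * kernels * kw
  = 74998 * 1.2 * 596 * 0.25 g/ha
  = 13409642.40 g/ha
  = 13409.64 kg/ha = 13.41 t/ha


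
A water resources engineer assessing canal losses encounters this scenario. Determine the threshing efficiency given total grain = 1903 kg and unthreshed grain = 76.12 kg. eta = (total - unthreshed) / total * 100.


eta = (total - unthreshed) / total * 100
    = (1903 - 76.12) / 1903 * 100
    = 1826.88 / 1903 * 100
    = 96%


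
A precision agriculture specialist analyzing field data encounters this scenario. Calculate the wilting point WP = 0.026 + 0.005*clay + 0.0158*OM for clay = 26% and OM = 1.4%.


WP = 0.026 + 0.005*26 + 0.0158*1.4
   = 0.026 + 0.1300 + 0.0221
   = 0.1781


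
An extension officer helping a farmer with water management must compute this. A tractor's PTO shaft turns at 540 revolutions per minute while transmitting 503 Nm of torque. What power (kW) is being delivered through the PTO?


P = 2*pi*n*T / 60000
  = 2*pi * 540 * 503 / 60000
  = 1706638.79 / 60000
  = 28.44 kW


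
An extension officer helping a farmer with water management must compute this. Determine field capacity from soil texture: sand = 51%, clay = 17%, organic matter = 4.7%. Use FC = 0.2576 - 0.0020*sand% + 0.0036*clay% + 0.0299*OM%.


FC = 0.2576 - 0.0020*51 + 0.0036*17 + 0.0299*4.7
   = 0.2576 - 0.1020 + 0.0612 + 0.1405
   = 0.3573


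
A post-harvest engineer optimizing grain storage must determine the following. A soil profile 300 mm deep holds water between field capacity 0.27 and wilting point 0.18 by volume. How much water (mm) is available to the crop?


AW = (FC - WP) * D
   = (0.27 - 0.18) * 300
   = 0.09 * 300
   = 27 mm


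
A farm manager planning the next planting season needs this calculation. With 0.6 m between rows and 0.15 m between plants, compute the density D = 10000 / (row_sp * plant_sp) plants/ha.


D = 10000 / (row_sp * plant_sp)
  = 10000 / (0.6 * 0.15)
  = 10000 / 0.0900
  = 111111.11 plants/ha


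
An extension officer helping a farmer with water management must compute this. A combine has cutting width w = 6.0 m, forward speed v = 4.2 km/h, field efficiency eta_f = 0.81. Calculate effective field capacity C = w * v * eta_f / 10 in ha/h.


C = w * v * eta_f / 10
  = 6.0 * 4.2 * 0.81 / 10
  = 20.41 / 10
  = 2.04 ha/h


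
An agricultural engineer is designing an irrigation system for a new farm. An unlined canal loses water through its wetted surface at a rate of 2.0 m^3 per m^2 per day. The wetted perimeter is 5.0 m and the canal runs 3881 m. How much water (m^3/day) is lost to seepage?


S = C * P * L
  = 2.0 * 5.0 * 3881
  = 38810 m^3/day


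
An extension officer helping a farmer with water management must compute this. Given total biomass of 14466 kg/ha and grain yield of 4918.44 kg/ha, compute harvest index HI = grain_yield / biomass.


HI = grain_yield / biomass
   = 4918.44 / 14466
   = 0.34


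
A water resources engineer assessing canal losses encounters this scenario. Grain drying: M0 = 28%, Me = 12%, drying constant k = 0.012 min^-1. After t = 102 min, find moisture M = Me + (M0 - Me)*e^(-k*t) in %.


M = Me + (M0 - Me) * e^(-k*t)
  = 12 + (28 - 12) * e^(-0.012*102)
  = 12 + 16 * e^(-1.224)
  = 12 + 16 * 0.29405
  = 12 + 4.7048
  = 16.70%


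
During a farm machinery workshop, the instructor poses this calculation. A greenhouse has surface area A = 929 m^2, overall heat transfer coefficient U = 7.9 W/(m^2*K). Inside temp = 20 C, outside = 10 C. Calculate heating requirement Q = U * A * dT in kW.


dT = 20 - (10) = 10 K
Q = U * A * dT
  = 7.9 * 929 * 10
  = 73391 W = 73.39 kW


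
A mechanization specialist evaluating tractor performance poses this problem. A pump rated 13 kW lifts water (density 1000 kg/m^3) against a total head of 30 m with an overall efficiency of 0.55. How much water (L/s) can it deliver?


Q = (P * 1000 * eta) / (rho * g * H)
  = (13 * 1000 * 0.55) / (1000 * 9.81 * 30)
  = 7150 / 294300
  = 0.02429 m^3/s = 24.29 L/s


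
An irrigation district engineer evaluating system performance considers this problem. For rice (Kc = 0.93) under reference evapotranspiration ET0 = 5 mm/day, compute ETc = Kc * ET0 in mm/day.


ETc = Kc * ET0
    = 0.93 * 5
    = 4.65 mm/day


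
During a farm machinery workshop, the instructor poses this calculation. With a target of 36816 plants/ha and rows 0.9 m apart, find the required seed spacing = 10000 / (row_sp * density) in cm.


spacing = 10000 / (row_sp * density)
        = 10000 / (0.9 * 36816)
        = 10000 / 33134.40
        = 0.30180 m = 30.18 cm


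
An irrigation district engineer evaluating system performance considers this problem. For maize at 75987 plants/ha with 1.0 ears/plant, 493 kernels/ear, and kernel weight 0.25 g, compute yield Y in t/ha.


Y = density * ears * kernels * kw
  = 75987 * 1.0 * 493 * 0.25 g/ha
  = 9365397.75 g/ha
  = 9365.40 kg/ha = 9.37 t/ha


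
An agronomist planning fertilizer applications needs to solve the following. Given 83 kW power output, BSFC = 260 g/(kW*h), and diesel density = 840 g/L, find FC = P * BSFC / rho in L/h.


FC = P * BSFC / rho_fuel
   = 83 * 260 / 840
   = 21580 / 840
   = 25.69 L/h
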